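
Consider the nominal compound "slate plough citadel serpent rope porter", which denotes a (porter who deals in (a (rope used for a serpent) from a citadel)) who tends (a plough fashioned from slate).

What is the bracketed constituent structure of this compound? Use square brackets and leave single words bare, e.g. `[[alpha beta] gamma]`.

[[slate plough] [[citadel [serpent rope]] porter]]

Overall it is a kind of porter (specifically "citadel serpent rope porter"); the modifier is "slate plough".
Within "slate plough", the head is "plough" and the modifier is "slate".
Within "citadel serpent rope porter", the head is "porter" and the modifier is "citadel serpent rope".
Within "citadel serpent rope", the head is "rope" (specifically "serpent rope") and the modifier is "citadel".
Within "serpent rope", the head is "rope" and the modifier is "serpent".
Assembled: [[slate plough] [[citadel [serpent rope]] porter]].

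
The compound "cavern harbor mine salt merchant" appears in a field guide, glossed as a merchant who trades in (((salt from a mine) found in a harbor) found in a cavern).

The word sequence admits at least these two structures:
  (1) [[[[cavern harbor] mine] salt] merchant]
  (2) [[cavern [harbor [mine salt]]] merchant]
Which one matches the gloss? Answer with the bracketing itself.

[[cavern [harbor [mine salt]]] merchant]

The paraphrase's head is the "merchant" part ("merchant"); its modifier is "cavern harbor mine salt".
That top-level split, carried through the inner groups, gives [[cavern [harbor [mine salt]]] merchant].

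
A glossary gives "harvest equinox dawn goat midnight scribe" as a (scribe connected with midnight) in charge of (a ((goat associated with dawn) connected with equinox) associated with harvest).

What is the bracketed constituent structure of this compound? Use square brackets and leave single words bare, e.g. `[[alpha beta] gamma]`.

[[harvest [equinox [dawn goat]]] [midnight scribe]]

Whole compound: head "scribe" (specifically "midnight scribe"), modifier "harvest equinox dawn goat".
Within "harvest equinox dawn goat", the head is "goat" (specifically "equinox dawn goat") and the modifier is "harvest".
Within "equinox dawn goat", the head is "goat" (specifically "dawn goat") and the modifier is "equinox".
Within "dawn goat", the head is "goat" and the modifier is "dawn".
Within "midnight scribe", the head is "scribe" and the modifier is "midnight".
Assembled: [[harvest [equinox [dawn goat]]] [midnight scribe]].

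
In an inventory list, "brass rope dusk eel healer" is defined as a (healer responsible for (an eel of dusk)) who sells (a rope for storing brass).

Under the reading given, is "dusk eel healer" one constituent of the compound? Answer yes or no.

The paraphrase groups the words so that "dusk eel healer" is one unit: it corresponds to a single parenthesized sub-phrase.
The full structure is [[brass rope] [[dusk eel] healer]], in which [dusk eel healer] is a constituent.

yes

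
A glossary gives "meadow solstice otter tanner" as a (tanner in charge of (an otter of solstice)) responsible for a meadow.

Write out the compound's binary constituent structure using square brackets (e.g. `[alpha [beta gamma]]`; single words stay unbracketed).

[meadow [[solstice otter] tanner]]

Whole compound: head "tanner" (specifically "solstice otter tanner"), modifier "meadow".
Inside "solstice otter tanner": head "tanner", modifier "solstice otter".
Inside "solstice otter": head "otter", modifier "solstice".
So the structure is [meadow [[solstice otter] tanner]].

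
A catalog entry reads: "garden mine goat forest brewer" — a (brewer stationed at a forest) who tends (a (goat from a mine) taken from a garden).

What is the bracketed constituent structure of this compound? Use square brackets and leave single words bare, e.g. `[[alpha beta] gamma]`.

[[garden [mine goat]] [forest brewer]]

Overall it is a kind of brewer (specifically "forest brewer"); the modifier is "garden mine goat".
"garden mine goat" → head "goat" (specifically "mine goat"), modifier "garden".
"mine goat" → head "goat", modifier "mine".
"forest brewer" → head "brewer", modifier "forest".
Putting it together: [[garden [mine goat]] [forest brewer]].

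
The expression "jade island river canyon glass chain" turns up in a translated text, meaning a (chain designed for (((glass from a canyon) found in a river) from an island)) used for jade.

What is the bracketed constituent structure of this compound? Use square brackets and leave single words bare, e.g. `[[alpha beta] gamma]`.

Overall it is a kind of chain (specifically "island river canyon glass chain"); the modifier is "jade".
Inside "island river canyon glass chain": head "chain", modifier "island river canyon glass".
Inside "island river canyon glass": head "glass" (specifically "river canyon glass"), modifier "island".
Inside "river canyon glass": head "glass" (specifically "canyon glass"), modifier "river".
Inside "canyon glass": head "glass", modifier "canyon".
So the structure is [jade [[island [river [canyon glass]]] chain]].

[jade [[island [river [canyon glass]]] chain]]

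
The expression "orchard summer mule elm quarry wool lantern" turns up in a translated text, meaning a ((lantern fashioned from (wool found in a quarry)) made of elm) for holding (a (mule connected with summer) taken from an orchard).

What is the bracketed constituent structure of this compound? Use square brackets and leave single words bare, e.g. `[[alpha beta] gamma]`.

The outermost head in the paraphrase is "lantern" (specifically "elm quarry wool lantern"), modified by "orchard summer mule".
Inside "orchard summer mule": head "mule" (specifically "summer mule"), modifier "orchard".
Inside "summer mule": head "mule", modifier "summer".
Inside "elm quarry wool lantern": head "lantern" (specifically "quarry wool lantern"), modifier "elm".
Inside "quarry wool lantern": head "lantern", modifier "quarry wool".
Inside "quarry wool": head "wool", modifier "quarry".
Putting it together: [[orchard [summer mule]] [elm [[quarry wool] lantern]]].

[[orchard [summer mule]] [elm [[quarry wool] lantern]]]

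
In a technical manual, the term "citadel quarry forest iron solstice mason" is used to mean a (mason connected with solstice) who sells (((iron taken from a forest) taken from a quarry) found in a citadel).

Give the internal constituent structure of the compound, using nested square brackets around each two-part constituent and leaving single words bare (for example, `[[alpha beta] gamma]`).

[[citadel [quarry [forest iron]]] [solstice mason]]

Overall it is a kind of mason (specifically "solstice mason"); the modifier is "citadel quarry forest iron".
"citadel quarry forest iron" → head "iron" (specifically "quarry forest iron"), modifier "citadel".
"quarry forest iron" → head "iron" (specifically "forest iron"), modifier "quarry".
"forest iron" → head "iron", modifier "forest".
"solstice mason" → head "mason", modifier "solstice".
Putting it together: [[citadel [quarry [forest iron]]] [solstice mason]].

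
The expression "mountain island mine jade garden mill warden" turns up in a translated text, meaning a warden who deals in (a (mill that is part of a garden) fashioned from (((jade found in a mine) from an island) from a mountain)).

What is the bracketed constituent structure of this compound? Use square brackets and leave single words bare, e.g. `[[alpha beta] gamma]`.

Overall it is a kind of warden; the modifier is "mountain island mine jade garden mill".
"mountain island mine jade garden mill" → head "mill" (specifically "garden mill"), modifier "mountain island mine jade".
"mountain island mine jade" → head "jade" (specifically "island mine jade"), modifier "mountain".
"island mine jade" → head "jade" (specifically "mine jade"), modifier "island".
"mine jade" → head "jade", modifier "mine".
"garden mill" → head "mill", modifier "garden".
So the structure is [[[mountain [island [mine jade]]] [garden mill]] warden].

[[[mountain [island [mine jade]]] [garden mill]] warden]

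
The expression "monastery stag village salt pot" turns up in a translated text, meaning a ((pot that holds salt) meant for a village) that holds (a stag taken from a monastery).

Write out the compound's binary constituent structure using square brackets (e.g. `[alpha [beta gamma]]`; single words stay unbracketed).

[[monastery stag] [village [salt pot]]]

Overall it is a kind of pot (specifically "village salt pot"); the modifier is "monastery stag".
Inside "monastery stag": head "stag", modifier "monastery".
Inside "village salt pot": head "pot" (specifically "salt pot"), modifier "village".
Inside "salt pot": head "pot", modifier "salt".
Assembled: [[monastery stag] [village [salt pot]]].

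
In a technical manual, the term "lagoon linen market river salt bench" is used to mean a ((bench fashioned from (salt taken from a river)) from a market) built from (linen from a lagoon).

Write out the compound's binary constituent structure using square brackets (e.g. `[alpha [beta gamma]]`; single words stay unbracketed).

[[lagoon linen] [market [[river salt] bench]]]

The outermost head in the paraphrase is "bench" (specifically "market river salt bench"), modified by "lagoon linen".
"lagoon linen" → head "linen", modifier "lagoon".
"market river salt bench" → head "bench" (specifically "river salt bench"), modifier "market".
"river salt bench" → head "bench", modifier "river salt".
"river salt" → head "salt", modifier "river".
Putting it together: [[lagoon linen] [market [[river salt] bench]]].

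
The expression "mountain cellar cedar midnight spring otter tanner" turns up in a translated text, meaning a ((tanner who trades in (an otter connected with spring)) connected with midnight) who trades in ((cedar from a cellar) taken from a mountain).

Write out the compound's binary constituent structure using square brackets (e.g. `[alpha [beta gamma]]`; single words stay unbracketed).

Whole compound: head "tanner" (specifically "midnight spring otter tanner"), modifier "mountain cellar cedar".
"mountain cellar cedar" → head "cedar" (specifically "cellar cedar"), modifier "mountain".
"cellar cedar" → head "cedar", modifier "cellar".
"midnight spring otter tanner" → head "tanner" (specifically "spring otter tanner"), modifier "midnight".
"spring otter tanner" → head "tanner", modifier "spring otter".
"spring otter" → head "otter", modifier "spring".
So the structure is [[mountain [cellar cedar]] [midnight [[spring otter] tanner]]].

[[mountain [cellar cedar]] [midnight [[spring otter] tanner]]]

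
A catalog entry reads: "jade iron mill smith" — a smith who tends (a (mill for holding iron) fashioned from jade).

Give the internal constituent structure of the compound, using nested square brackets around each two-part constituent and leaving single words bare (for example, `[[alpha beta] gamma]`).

[[jade [iron mill]] smith]

At the top level: head "smith"; modifier "jade iron mill".
Inside "jade iron mill": head "mill" (specifically "iron mill"), modifier "jade".
Inside "iron mill": head "mill", modifier "iron".
Putting it together: [[jade [iron mill]] smith].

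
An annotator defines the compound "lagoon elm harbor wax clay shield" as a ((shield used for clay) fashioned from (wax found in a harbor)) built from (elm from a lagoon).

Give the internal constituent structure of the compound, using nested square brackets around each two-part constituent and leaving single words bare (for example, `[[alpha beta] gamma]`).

The outermost head in the paraphrase is "shield" (specifically "harbor wax clay shield"), modified by "lagoon elm".
Inside "lagoon elm": head "elm", modifier "lagoon".
Inside "harbor wax clay shield": head "shield" (specifically "clay shield"), modifier "harbor wax".
Inside "harbor wax": head "wax", modifier "harbor".
Inside "clay shield": head "shield", modifier "clay".
Putting it together: [[lagoon elm] [[harbor wax] [clay shield]]].

[[lagoon elm] [[harbor wax] [clay shield]]]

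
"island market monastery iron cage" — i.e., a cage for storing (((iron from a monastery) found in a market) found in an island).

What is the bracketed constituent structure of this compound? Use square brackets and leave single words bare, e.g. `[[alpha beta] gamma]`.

At the top level: head "cage"; modifier "island market monastery iron".
Inside "island market monastery iron": head "iron" (specifically "market monastery iron"), modifier "island".
Inside "market monastery iron": head "iron" (specifically "monastery iron"), modifier "market".
Inside "monastery iron": head "iron", modifier "monastery".
Assembled: [[island [market [monastery iron]]] cage].

[[island [market [monastery iron]]] cage]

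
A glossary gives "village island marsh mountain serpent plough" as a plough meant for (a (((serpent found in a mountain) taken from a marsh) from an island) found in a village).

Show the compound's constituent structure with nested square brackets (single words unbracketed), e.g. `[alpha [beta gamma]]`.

Whole compound: head "plough", modifier "village island marsh mountain serpent".
Within "village island marsh mountain serpent", the head is "serpent" (specifically "island marsh mountain serpent") and the modifier is "village".
Within "island marsh mountain serpent", the head is "serpent" (specifically "marsh mountain serpent") and the modifier is "island".
Within "marsh mountain serpent", the head is "serpent" (specifically "mountain serpent") and the modifier is "marsh".
Within "mountain serpent", the head is "serpent" and the modifier is "mountain".
So the structure is [[village [island [marsh [mountain serpent]]]] plough].

[[village [island [marsh [mountain serpent]]]] plough]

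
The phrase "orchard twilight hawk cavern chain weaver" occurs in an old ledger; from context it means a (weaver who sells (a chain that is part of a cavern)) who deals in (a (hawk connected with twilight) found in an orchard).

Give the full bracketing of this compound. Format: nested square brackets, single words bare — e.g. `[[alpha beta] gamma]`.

[[orchard [twilight hawk]] [[cavern chain] weaver]]

At the top level: head "weaver" (specifically "cavern chain weaver"); modifier "orchard twilight hawk".
"orchard twilight hawk" → head "hawk" (specifically "twilight hawk"), modifier "orchard".
"twilight hawk" → head "hawk", modifier "twilight".
"cavern chain weaver" → head "weaver", modifier "cavern chain".
"cavern chain" → head "chain", modifier "cavern".
So the structure is [[orchard [twilight hawk]] [[cavern chain] weaver]].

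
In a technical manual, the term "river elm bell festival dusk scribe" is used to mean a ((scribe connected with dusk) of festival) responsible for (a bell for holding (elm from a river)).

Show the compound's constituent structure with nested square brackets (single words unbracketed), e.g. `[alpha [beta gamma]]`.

At the top level: head "scribe" (specifically "festival dusk scribe"); modifier "river elm bell".
"river elm bell" → head "bell", modifier "river elm".
"river elm" → head "elm", modifier "river".
"festival dusk scribe" → head "scribe" (specifically "dusk scribe"), modifier "festival".
"dusk scribe" → head "scribe", modifier "dusk".
So the structure is [[[river elm] bell] [festival [dusk scribe]]].

[[[river elm] bell] [festival [dusk scribe]]]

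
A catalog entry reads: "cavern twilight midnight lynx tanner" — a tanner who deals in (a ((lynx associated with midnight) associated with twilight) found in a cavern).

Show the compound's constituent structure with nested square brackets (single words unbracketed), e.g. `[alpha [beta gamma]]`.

The outermost head in the paraphrase is "tanner", modified by "cavern twilight midnight lynx".
"cavern twilight midnight lynx" → head "lynx" (specifically "twilight midnight lynx"), modifier "cavern".
"twilight midnight lynx" → head "lynx" (specifically "midnight lynx"), modifier "twilight".
"midnight lynx" → head "lynx", modifier "midnight".
Putting it together: [[cavern [twilight [midnight lynx]]] tanner].

[[cavern [twilight [midnight lynx]]] tanner]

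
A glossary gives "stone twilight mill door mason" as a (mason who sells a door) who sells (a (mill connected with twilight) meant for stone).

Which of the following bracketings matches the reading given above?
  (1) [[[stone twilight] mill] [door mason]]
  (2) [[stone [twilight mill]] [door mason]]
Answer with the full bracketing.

[[stone [twilight mill]] [door mason]]

The paraphrase's head is the "mason" part ("door mason"); its modifier is "stone twilight mill".
That top-level split, carried through the inner groups, gives [[stone [twilight mill]] [door mason]].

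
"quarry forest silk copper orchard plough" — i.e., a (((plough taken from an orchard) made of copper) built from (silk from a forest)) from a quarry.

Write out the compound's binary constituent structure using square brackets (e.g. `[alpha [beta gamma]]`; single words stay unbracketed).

At the top level: head "plough" (specifically "forest silk copper orchard plough"); modifier "quarry".
"forest silk copper orchard plough" → head "plough" (specifically "copper orchard plough"), modifier "forest silk".
"forest silk" → head "silk", modifier "forest".
"copper orchard plough" → head "plough" (specifically "orchard plough"), modifier "copper".
"orchard plough" → head "plough", modifier "orchard".
Assembled: [quarry [[forest silk] [copper [orchard plough]]]].

[quarry [[forest silk] [copper [orchard plough]]]]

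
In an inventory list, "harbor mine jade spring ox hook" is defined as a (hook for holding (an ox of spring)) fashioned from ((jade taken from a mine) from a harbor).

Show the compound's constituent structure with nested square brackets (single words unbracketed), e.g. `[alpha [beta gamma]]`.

[[harbor [mine jade]] [[spring ox] hook]]

The outermost head in the paraphrase is "hook" (specifically "spring ox hook"), modified by "harbor mine jade".
Within "harbor mine jade", the head is "jade" (specifically "mine jade") and the modifier is "harbor".
Within "mine jade", the head is "jade" and the modifier is "mine".
Within "spring ox hook", the head is "hook" and the modifier is "spring ox".
Within "spring ox", the head is "ox" and the modifier is "spring".
So the structure is [[harbor [mine jade]] [[spring ox] hook]].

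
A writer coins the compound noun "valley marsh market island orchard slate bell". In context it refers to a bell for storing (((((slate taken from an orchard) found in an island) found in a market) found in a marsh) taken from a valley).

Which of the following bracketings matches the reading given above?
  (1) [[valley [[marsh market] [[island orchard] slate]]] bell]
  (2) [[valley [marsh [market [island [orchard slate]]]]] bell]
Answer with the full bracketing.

The paraphrase's head is the "bell" part ("bell"); its modifier is "valley marsh market island orchard slate".
That top-level split, carried through the inner groups, gives [[valley [marsh [market [island [orchard slate]]]]] bell].

[[valley [marsh [market [island [orchard slate]]]]] bell]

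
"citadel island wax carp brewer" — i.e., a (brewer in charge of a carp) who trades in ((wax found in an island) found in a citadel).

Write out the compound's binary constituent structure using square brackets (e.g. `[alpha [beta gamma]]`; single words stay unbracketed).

[[citadel [island wax]] [carp brewer]]

Whole compound: head "brewer" (specifically "carp brewer"), modifier "citadel island wax".
Inside "citadel island wax": head "wax" (specifically "island wax"), modifier "citadel".
Inside "island wax": head "wax", modifier "island".
Inside "carp brewer": head "brewer", modifier "carp".
So the structure is [[citadel [island wax]] [carp brewer]].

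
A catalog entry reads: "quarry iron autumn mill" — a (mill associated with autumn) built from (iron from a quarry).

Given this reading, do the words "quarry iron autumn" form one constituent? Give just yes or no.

The top-level split is [quarry iron] [autumn mill]; the full structure is [[quarry iron] [autumn mill]].
"quarry iron autumn" straddles a constituent boundary, so it is not a single unit.

no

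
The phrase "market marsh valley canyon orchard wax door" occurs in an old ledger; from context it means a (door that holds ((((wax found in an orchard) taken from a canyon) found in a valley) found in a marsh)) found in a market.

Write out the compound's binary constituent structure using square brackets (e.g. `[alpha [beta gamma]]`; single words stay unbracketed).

The outermost head in the paraphrase is "door" (specifically "marsh valley canyon orchard wax door"), modified by "market".
Inside "marsh valley canyon orchard wax door": head "door", modifier "marsh valley canyon orchard wax".
Inside "marsh valley canyon orchard wax": head "wax" (specifically "valley canyon orchard wax"), modifier "marsh".
Inside "valley canyon orchard wax": head "wax" (specifically "canyon orchard wax"), modifier "valley".
Inside "canyon orchard wax": head "wax" (specifically "orchard wax"), modifier "canyon".
Inside "orchard wax": head "wax", modifier "orchard".
Putting it together: [market [[marsh [valley [canyon [orchard wax]]]] door]].

[market [[marsh [valley [canyon [orchard wax]]]] door]]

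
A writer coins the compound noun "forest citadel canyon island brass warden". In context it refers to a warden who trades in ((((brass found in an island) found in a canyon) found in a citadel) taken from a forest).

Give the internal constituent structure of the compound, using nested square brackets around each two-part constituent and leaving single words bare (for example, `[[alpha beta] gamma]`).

At the top level: head "warden"; modifier "forest citadel canyon island brass".
Inside "forest citadel canyon island brass": head "brass" (specifically "citadel canyon island brass"), modifier "forest".
Inside "citadel canyon island brass": head "brass" (specifically "canyon island brass"), modifier "citadel".
Inside "canyon island brass": head "brass" (specifically "island brass"), modifier "canyon".
Inside "island brass": head "brass", modifier "island".
Putting it together: [[forest [citadel [canyon [island brass]]]] warden].

[[forest [citadel [canyon [island brass]]]] warden]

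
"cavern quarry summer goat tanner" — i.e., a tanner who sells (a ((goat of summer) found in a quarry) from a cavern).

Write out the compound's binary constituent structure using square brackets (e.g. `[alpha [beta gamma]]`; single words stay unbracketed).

At the top level: head "tanner"; modifier "cavern quarry summer goat".
Within "cavern quarry summer goat", the head is "goat" (specifically "quarry summer goat") and the modifier is "cavern".
Within "quarry summer goat", the head is "goat" (specifically "summer goat") and the modifier is "quarry".
Within "summer goat", the head is "goat" and the modifier is "summer".
So the structure is [[cavern [quarry [summer goat]]] tanner].

[[cavern [quarry [summer goat]]] tanner]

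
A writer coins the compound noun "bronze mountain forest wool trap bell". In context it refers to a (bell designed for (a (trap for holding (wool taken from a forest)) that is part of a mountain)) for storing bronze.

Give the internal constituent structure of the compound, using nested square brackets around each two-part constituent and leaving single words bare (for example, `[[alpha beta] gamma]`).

At the top level: head "bell" (specifically "mountain forest wool trap bell"); modifier "bronze".
Within "mountain forest wool trap bell", the head is "bell" and the modifier is "mountain forest wool trap".
Within "mountain forest wool trap", the head is "trap" (specifically "forest wool trap") and the modifier is "mountain".
Within "forest wool trap", the head is "trap" and the modifier is "forest wool".
Within "forest wool", the head is "wool" and the modifier is "forest".
So the structure is [bronze [[mountain [[forest wool] trap]] bell]].

[bronze [[mountain [[forest wool] trap]] bell]]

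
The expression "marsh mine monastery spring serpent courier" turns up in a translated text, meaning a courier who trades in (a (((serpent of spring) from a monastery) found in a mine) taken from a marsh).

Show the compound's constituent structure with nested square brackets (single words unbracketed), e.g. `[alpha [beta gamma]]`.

Whole compound: head "courier", modifier "marsh mine monastery spring serpent".
Inside "marsh mine monastery spring serpent": head "serpent" (specifically "mine monastery spring serpent"), modifier "marsh".
Inside "mine monastery spring serpent": head "serpent" (specifically "monastery spring serpent"), modifier "mine".
Inside "monastery spring serpent": head "serpent" (specifically "spring serpent"), modifier "monastery".
Inside "spring serpent": head "serpent", modifier "spring".
Assembled: [[marsh [mine [monastery [spring serpent]]]] courier].

[[marsh [mine [monastery [spring serpent]]]] courier]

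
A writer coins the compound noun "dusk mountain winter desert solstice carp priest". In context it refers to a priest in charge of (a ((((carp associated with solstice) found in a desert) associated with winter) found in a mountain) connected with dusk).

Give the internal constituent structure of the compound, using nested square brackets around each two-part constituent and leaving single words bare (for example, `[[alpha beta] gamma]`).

[[dusk [mountain [winter [desert [solstice carp]]]]] priest]

Whole compound: head "priest", modifier "dusk mountain winter desert solstice carp".
"dusk mountain winter desert solstice carp" → head "carp" (specifically "mountain winter desert solstice carp"), modifier "dusk".
"mountain winter desert solstice carp" → head "carp" (specifically "winter desert solstice carp"), modifier "mountain".
"winter desert solstice carp" → head "carp" (specifically "desert solstice carp"), modifier "winter".
"desert solstice carp" → head "carp" (specifically "solstice carp"), modifier "desert".
"solstice carp" → head "carp", modifier "solstice".
Assembled: [[dusk [mountain [winter [desert [solstice carp]]]]] priest].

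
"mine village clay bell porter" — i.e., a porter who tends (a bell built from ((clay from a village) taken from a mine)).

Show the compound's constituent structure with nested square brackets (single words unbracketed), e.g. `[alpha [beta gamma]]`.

Overall it is a kind of porter; the modifier is "mine village clay bell".
"mine village clay bell" → head "bell", modifier "mine village clay".
"mine village clay" → head "clay" (specifically "village clay"), modifier "mine".
"village clay" → head "clay", modifier "village".
Assembled: [[[mine [village clay]] bell] porter].

[[[mine [village clay]] bell] porter]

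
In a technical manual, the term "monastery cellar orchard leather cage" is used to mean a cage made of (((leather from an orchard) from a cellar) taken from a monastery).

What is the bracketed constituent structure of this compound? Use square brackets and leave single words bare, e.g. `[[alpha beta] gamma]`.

[[monastery [cellar [orchard leather]]] cage]

The outermost head in the paraphrase is "cage", modified by "monastery cellar orchard leather".
"monastery cellar orchard leather" → head "leather" (specifically "cellar orchard leather"), modifier "monastery".
"cellar orchard leather" → head "leather" (specifically "orchard leather"), modifier "cellar".
"orchard leather" → head "leather", modifier "orchard".
Putting it together: [[monastery [cellar [orchard leather]]] cage].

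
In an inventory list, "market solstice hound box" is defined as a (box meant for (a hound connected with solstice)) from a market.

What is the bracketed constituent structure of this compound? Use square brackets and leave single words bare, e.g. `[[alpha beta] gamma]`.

[market [[solstice hound] box]]

Overall it is a kind of box (specifically "solstice hound box"); the modifier is "market".
Inside "solstice hound box": head "box", modifier "solstice hound".
Inside "solstice hound": head "hound", modifier "solstice".
Assembled: [market [[solstice hound] box]].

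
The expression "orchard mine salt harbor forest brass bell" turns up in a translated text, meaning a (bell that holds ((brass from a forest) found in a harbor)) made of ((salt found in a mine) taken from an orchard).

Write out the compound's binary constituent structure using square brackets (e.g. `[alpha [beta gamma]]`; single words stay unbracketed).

[[orchard [mine salt]] [[harbor [forest brass]] bell]]

Overall it is a kind of bell (specifically "harbor forest brass bell"); the modifier is "orchard mine salt".
Inside "orchard mine salt": head "salt" (specifically "mine salt"), modifier "orchard".
Inside "mine salt": head "salt", modifier "mine".
Inside "harbor forest brass bell": head "bell", modifier "harbor forest brass".
Inside "harbor forest brass": head "brass" (specifically "forest brass"), modifier "harbor".
Inside "forest brass": head "brass", modifier "forest".
Assembled: [[orchard [mine salt]] [[harbor [forest brass]] bell]].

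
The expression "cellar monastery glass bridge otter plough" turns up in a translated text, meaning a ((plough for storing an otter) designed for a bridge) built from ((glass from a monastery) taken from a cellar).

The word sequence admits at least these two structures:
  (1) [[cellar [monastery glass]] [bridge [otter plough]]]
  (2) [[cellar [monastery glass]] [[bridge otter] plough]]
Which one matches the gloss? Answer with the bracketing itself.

[[cellar [monastery glass]] [bridge [otter plough]]]

The paraphrase's head is the "plough" part ("bridge otter plough"); its modifier is "cellar monastery glass".
That top-level split, carried through the inner groups, gives [[cellar [monastery glass]] [bridge [otter plough]]].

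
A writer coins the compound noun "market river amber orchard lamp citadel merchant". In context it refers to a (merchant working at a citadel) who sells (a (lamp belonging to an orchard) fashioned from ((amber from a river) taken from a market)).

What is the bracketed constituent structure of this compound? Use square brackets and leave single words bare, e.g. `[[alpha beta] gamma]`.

[[[market [river amber]] [orchard lamp]] [citadel merchant]]

The outermost head in the paraphrase is "merchant" (specifically "citadel merchant"), modified by "market river amber orchard lamp".
"market river amber orchard lamp" → head "lamp" (specifically "orchard lamp"), modifier "market river amber".
"market river amber" → head "amber" (specifically "river amber"), modifier "market".
"river amber" → head "amber", modifier "river".
"orchard lamp" → head "lamp", modifier "orchard".
"citadel merchant" → head "merchant", modifier "citadel".
So the structure is [[[market [river amber]] [orchard lamp]] [citadel merchant]].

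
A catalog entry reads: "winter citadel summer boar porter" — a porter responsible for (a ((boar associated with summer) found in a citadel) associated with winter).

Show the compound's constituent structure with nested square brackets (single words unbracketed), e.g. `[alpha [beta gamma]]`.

[[winter [citadel [summer boar]]] porter]

Whole compound: head "porter", modifier "winter citadel summer boar".
Inside "winter citadel summer boar": head "boar" (specifically "citadel summer boar"), modifier "winter".
Inside "citadel summer boar": head "boar" (specifically "summer boar"), modifier "citadel".
Inside "summer boar": head "boar", modifier "summer".
Assembled: [[winter [citadel [summer boar]]] porter].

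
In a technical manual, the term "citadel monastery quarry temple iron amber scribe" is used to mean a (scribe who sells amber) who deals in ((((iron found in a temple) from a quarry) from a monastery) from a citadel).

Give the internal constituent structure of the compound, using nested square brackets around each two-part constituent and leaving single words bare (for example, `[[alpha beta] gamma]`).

Overall it is a kind of scribe (specifically "amber scribe"); the modifier is "citadel monastery quarry temple iron".
"citadel monastery quarry temple iron" → head "iron" (specifically "monastery quarry temple iron"), modifier "citadel".
"monastery quarry temple iron" → head "iron" (specifically "quarry temple iron"), modifier "monastery".
"quarry temple iron" → head "iron" (specifically "temple iron"), modifier "quarry".
"temple iron" → head "iron", modifier "temple".
"amber scribe" → head "scribe", modifier "amber".
Assembled: [[citadel [monastery [quarry [temple iron]]]] [amber scribe]].

[[citadel [monastery [quarry [temple iron]]]] [amber scribe]]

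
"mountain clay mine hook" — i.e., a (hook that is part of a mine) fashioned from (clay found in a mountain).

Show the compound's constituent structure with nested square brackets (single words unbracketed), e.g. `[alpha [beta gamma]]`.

[[mountain clay] [mine hook]]

Overall it is a kind of hook (specifically "mine hook"); the modifier is "mountain clay".
"mountain clay" → head "clay", modifier "mountain".
"mine hook" → head "hook", modifier "mine".
Assembled: [[mountain clay] [mine hook]].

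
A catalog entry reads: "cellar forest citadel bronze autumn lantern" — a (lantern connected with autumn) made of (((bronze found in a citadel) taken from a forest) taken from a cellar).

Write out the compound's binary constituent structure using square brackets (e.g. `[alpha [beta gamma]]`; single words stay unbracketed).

[[cellar [forest [citadel bronze]]] [autumn lantern]]

Whole compound: head "lantern" (specifically "autumn lantern"), modifier "cellar forest citadel bronze".
"cellar forest citadel bronze" → head "bronze" (specifically "forest citadel bronze"), modifier "cellar".
"forest citadel bronze" → head "bronze" (specifically "citadel bronze"), modifier "forest".
"citadel bronze" → head "bronze", modifier "citadel".
"autumn lantern" → head "lantern", modifier "autumn".
Putting it together: [[cellar [forest [citadel bronze]]] [autumn lantern]].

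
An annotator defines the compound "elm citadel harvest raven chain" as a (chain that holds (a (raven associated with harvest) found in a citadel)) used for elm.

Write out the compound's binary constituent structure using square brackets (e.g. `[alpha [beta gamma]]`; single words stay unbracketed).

[elm [[citadel [harvest raven]] chain]]

The outermost head in the paraphrase is "chain" (specifically "citadel harvest raven chain"), modified by "elm".
Within "citadel harvest raven chain", the head is "chain" and the modifier is "citadel harvest raven".
Within "citadel harvest raven", the head is "raven" (specifically "harvest raven") and the modifier is "citadel".
Within "harvest raven", the head is "raven" and the modifier is "harvest".
So the structure is [elm [[citadel [harvest raven]] chain]].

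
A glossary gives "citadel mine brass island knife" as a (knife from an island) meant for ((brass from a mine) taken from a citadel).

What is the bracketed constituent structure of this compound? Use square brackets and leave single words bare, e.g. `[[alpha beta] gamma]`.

[[citadel [mine brass]] [island knife]]

The outermost head in the paraphrase is "knife" (specifically "island knife"), modified by "citadel mine brass".
Within "citadel mine brass", the head is "brass" (specifically "mine brass") and the modifier is "citadel".
Within "mine brass", the head is "brass" and the modifier is "mine".
Within "island knife", the head is "knife" and the modifier is "island".
So the structure is [[citadel [mine brass]] [island knife]].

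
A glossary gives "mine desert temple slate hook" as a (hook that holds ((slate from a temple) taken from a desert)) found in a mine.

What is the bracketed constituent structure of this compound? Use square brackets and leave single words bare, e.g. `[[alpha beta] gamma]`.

[mine [[desert [temple slate]] hook]]

Whole compound: head "hook" (specifically "desert temple slate hook"), modifier "mine".
"desert temple slate hook" → head "hook", modifier "desert temple slate".
"desert temple slate" → head "slate" (specifically "temple slate"), modifier "desert".
"temple slate" → head "slate", modifier "temple".
Putting it together: [mine [[desert [temple slate]] hook]].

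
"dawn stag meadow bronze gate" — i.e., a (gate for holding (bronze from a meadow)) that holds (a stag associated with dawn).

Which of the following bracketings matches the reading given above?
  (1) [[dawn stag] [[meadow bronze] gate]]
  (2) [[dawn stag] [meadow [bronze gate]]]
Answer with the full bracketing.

[[dawn stag] [[meadow bronze] gate]]

The paraphrase's head is the "gate" part ("meadow bronze gate"); its modifier is "dawn stag".
That top-level split, carried through the inner groups, gives [[dawn stag] [[meadow bronze] gate]].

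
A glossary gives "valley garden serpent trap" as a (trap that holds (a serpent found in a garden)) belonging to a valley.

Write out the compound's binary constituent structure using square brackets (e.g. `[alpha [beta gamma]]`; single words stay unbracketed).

At the top level: head "trap" (specifically "garden serpent trap"); modifier "valley".
Within "garden serpent trap", the head is "trap" and the modifier is "garden serpent".
Within "garden serpent", the head is "serpent" and the modifier is "garden".
Assembled: [valley [[garden serpent] trap]].

[valley [[garden serpent] trap]]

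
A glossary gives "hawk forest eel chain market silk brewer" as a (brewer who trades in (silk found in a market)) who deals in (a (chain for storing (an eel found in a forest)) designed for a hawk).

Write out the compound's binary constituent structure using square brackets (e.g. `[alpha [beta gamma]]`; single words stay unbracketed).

Overall it is a kind of brewer (specifically "market silk brewer"); the modifier is "hawk forest eel chain".
Inside "hawk forest eel chain": head "chain" (specifically "forest eel chain"), modifier "hawk".
Inside "forest eel chain": head "chain", modifier "forest eel".
Inside "forest eel": head "eel", modifier "forest".
Inside "market silk brewer": head "brewer", modifier "market silk".
Inside "market silk": head "silk", modifier "market".
Putting it together: [[hawk [[forest eel] chain]] [[market silk] brewer]].

[[hawk [[forest eel] chain]] [[market silk] brewer]]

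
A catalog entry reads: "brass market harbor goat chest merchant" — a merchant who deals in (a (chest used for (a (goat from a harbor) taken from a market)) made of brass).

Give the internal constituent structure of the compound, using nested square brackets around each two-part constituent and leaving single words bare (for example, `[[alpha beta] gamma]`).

Overall it is a kind of merchant; the modifier is "brass market harbor goat chest".
Inside "brass market harbor goat chest": head "chest" (specifically "market harbor goat chest"), modifier "brass".
Inside "market harbor goat chest": head "chest", modifier "market harbor goat".
Inside "market harbor goat": head "goat" (specifically "harbor goat"), modifier "market".
Inside "harbor goat": head "goat", modifier "harbor".
So the structure is [[brass [[market [harbor goat]] chest]] merchant].

[[brass [[market [harbor goat]] chest]] merchant]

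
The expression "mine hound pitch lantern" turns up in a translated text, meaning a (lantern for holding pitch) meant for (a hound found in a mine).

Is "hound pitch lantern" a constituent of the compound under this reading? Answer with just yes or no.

no

The top-level split is [mine hound] [pitch lantern]; the full structure is [[mine hound] [pitch lantern]].
"hound pitch lantern" straddles a constituent boundary, so it is not a single unit.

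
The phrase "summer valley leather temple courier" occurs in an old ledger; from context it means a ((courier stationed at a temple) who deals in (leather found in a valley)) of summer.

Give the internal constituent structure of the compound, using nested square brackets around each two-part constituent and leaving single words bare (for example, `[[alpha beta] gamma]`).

[summer [[valley leather] [temple courier]]]

Overall it is a kind of courier (specifically "valley leather temple courier"); the modifier is "summer".
Within "valley leather temple courier", the head is "courier" (specifically "temple courier") and the modifier is "valley leather".
Within "valley leather", the head is "leather" and the modifier is "valley".
Within "temple courier", the head is "courier" and the modifier is "temple".
Putting it together: [summer [[valley leather] [temple courier]]].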